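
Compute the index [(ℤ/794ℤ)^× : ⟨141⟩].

18

Since 141 ∈ (Z/794Z)^×, its order divides φ(794) = φ(2)·φ(397) = 1·396 = 396 = 2^2 · 3^2 · 11.
Divisors of 396: 1, 2, 3, 4, 6, 9, 11, 12, 18, 22, 33, 36, 44, 66, 99, 132, 198, 396.
Test each divisor d:
141^1 ≡ 141 (mod 794)
141^2 ≡ 31 (mod 794)
141^3 ≡ 401 (mod 794)
141^4 ≡ 167 (mod 794)
141^6 ≡ 413 (mod 794)
141^9 ≡ 461 (mod 794)
141^11 ≡ 793 (mod 794)
141^12 ≡ 653 (mod 794)
141^18 ≡ 523 (mod 794)
141^22 ≡ 1 (mod 794) ✓
The order of 141 is 22, so the subgroup it generates has 22 elements.
Index = |(Z/794Z)^×| / |⟨141⟩| = 396 / 22 = 18.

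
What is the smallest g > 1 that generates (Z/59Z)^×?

2

φ(59) = 59 − 1 = 58 = 2 · 29.
g is a primitive root iff g^(58/q) ≢ 1 (mod 59) for each prime q ∈ {2, 29}.
g = 2: 2^29 ≡ 58; 2^2 ≡ 4 — none is 1, so 2 is a primitive root.
Hence the least primitive root of 59 is 2.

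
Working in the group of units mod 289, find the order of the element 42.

Since 42 ∈ (Z/289Z)^×, its order divides φ(289) = φ(17^2) = 17·(17−1) = 272 = 2^4 · 17.
Divisors of 272: 1, 2, 4, 8, 16, 17, 34, 68, 136, 272.
Check 42^d mod 289 for each divisor in increasing order:
42^1 ≡ 42 (mod 289)
42^2 ≡ 30 (mod 289)
42^4 ≡ 33 (mod 289)
42^8 ≡ 222 (mod 289)
42^16 ≡ 154 (mod 289)
42^17 ≡ 110 (mod 289)
42^34 ≡ 251 (mod 289)
42^68 ≡ 288 (mod 289)
42^136 ≡ 1 (mod 289) ✓
So ord_289(42) = 136.

136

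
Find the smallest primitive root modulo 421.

2

φ(421) = 421 − 1 = 420 = 2^2 · 3 · 5 · 7.
Test candidates g = 2, 3, … against the prime factors q ∈ {2, 3, 5, 7} of φ(421): g is a generator iff g^(420/q) ≢ 1 for every such q.
g = 2: 2^210 ≡ 420; 2^140 ≡ 400; 2^84 ≡ 279; 2^60 ≡ 370 — none is 1, so 2 is a primitive root.
Hence the least primitive root of 421 is 2.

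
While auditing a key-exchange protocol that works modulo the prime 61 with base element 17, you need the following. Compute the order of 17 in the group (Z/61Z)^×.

60

The order of 17 must divide φ(61) = 61 − 1 = 60 = 2^2 · 3 · 5.
Divisors of 60: 1, 2, 3, 4, 5, 6, 10, 12, 15, 20, 30, 60.
Check 17^d mod 61 for each divisor in increasing order:
17^1 ≡ 17
17^2 ≡ 45
17^3 ≡ 33
17^4 ≡ 12
17^5 ≡ 21
17^6 ≡ 52
17^10 ≡ 14
17^12 ≡ 20
17^15 ≡ 50
17^20 ≡ 13
17^30 ≡ 60
17^60 ≡ 1
Hence ord(17) = 60.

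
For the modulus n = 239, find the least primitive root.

φ(239) = 239 − 1 = 238 = 2 · 7 · 17.
g is a primitive root iff g^(238/q) ≢ 1 (mod 239) for each prime q ∈ {2, 7, 17}.
g = 2: 2^119 ≡ 1 — hits 1, so not a primitive root.
g = 3: 3^119 ≡ 1 — hits 1, so not a primitive root.
g = 4: 4^119 ≡ 1 — hits 1, so not a primitive root.
g = 5: 5^119 ≡ 1 — hits 1, so not a primitive root.
g = 6: 6^119 ≡ 1 — hits 1, so not a primitive root.
g = 7: 7^119 ≡ 238; 7^34 ≡ 24; 7^14 ≡ 211 — none is 1, so 7 is a primitive root.
So 7 is the smallest generator of (Z/239Z)^×.

7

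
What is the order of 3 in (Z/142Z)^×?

35

Since 3 ∈ (Z/142Z)^×, its order divides φ(142) = φ(2)·φ(71) = 1·70 = 70 = 2 · 5 · 7.
Divisors of 70: 1, 2, 5, 7, 10, 14, 35, 70.
Compute 3^d (mod 142) for the divisors d until we hit 1:
3^1 ≡ 3 (mod 142)
3^2 ≡ 9 (mod 142)
3^5 ≡ 101 (mod 142)
3^7 ≡ 57 (mod 142)
3^10 ≡ 119 (mod 142)
3^14 ≡ 125 (mod 142)
3^35 ≡ 1 (mod 142) ✓
So ord_142(3) = 35.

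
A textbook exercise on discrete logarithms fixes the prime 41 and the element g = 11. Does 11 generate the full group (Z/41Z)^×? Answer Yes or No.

Yes

φ(41) = 41 − 1 = 40 = 2^3 · 5.
An element g generates (Z/41Z)^× iff g^(40/q) ≢ 1 (mod 41) for each prime q ∈ {2, 5}.
11^20 ≡ 40 (mod 41)  [q = 2: ≢ 1 ✓]
11^8 ≡ 16 (mod 41)  [q = 5: ≢ 1 ✓]
Every test exponent gives a nontrivial residue, hence 11 generates the full group.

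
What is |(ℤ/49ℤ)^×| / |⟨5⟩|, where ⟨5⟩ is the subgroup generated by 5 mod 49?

The order of 5 must divide φ(49) = φ(7^2) = 7·(7−1) = 42 = 2 · 3 · 7.
Divisors of 42: 1, 2, 3, 6, 7, 14, 21, 42.
Check 5^d mod 49 for each divisor in increasing order:
5^1 ≡ 5 (mod 49)
5^2 ≡ 25 (mod 49)
5^3 ≡ 27 (mod 49)
5^6 ≡ 43 (mod 49)
5^7 ≡ 19 (mod 49)
5^14 ≡ 18 (mod 49)
5^21 ≡ 48 (mod 49)
5^42 ≡ 1 (mod 49) ✓
The order of 5 is 42, so the subgroup it generates has 42 elements.
[(Z/49Z)^× : ⟨5⟩] = 42/42 = 1.

1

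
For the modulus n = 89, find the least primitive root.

3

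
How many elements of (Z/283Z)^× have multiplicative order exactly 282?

92

φ(283) = 283 − 1 = 282 = 2 · 3 · 47.
(Z/283Z)^× is cyclic (|G| = 282); a cyclic group of order m has exactly φ(d) elements of each order d | m, and none otherwise.
282 = 2 · 3 · 47 divides 282, and φ(282) = 92.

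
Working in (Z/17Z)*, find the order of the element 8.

The order of 8 must divide φ(17) = 17 − 1 = 16 = 2^4.
Divisors of 16: 1, 2, 4, 8, 16.
Test each divisor d:
8^1 ≡ 8
8^2 ≡ 13
8^4 ≡ 16
8^8 ≡ 1
The smallest such exponent is 8, so the order of 8 is 8.

8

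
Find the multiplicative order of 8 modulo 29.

Since 8 ∈ (Z/29Z)^×, its order divides φ(29) = 29 − 1 = 28 = 2^2 · 7.
Divisors of 28: 1, 2, 4, 7, 14, 28.
Evaluate successive powers at the divisors of 28:
8^1 ≡ 8
8^2 ≡ 6
8^4 ≡ 7
8^7 ≡ 17
8^14 ≡ 28
8^28 ≡ 1
So ord_29(8) = 28.

28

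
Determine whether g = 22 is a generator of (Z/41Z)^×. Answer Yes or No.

Yes

φ(41) = 41 − 1 = 40 = 2^3 · 5.
Test 22^(40/q) mod 41 for each prime factor q of 40:
22^20 ≡ 40 (mod 41)  [q = 2: ≢ 1 ✓]
22^8 ≡ 37 (mod 41)  [q = 5: ≢ 1 ✓]
Every test exponent gives a nontrivial residue, hence 22 generates the full group.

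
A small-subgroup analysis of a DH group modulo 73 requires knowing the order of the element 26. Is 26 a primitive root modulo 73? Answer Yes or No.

φ(73) = 73 − 1 = 72 = 2^3 · 3^2.
Test 26^(72/q) mod 73 for each prime factor q of 72:
26^36 ≡ 72 (mod 73)  [q = 2: ≢ 1 ✓]
26^24 ≡ 8 (mod 73)  [q = 3: ≢ 1 ✓]
None equal 1, so ord_73(26) = 72: 26 is a primitive root.

Yes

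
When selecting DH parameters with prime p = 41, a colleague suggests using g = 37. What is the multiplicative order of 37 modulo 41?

The order of 37 must divide φ(41) = 41 − 1 = 40 = 2^3 · 5.
Divisors of 40: 1, 2, 4, 5, 8, 10, 20, 40.
Evaluate successive powers at the divisors of 40:
37^1 ≡ 37 (mod 41)
37^2 ≡ 16 (mod 41)
37^4 ≡ 10 (mod 41)
37^5 ≡ 1 (mod 41) ✓
So ord_41(37) = 5.

5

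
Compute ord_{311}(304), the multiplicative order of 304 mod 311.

62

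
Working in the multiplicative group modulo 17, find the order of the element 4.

4

ord(4) | φ(17) = 17 − 1 = 16 = 2^4.
Divisors of 16: 1, 2, 4, 8, 16.
Evaluate successive powers at the divisors of 16:
4^1 ≡ 4
4^2 ≡ 16
4^4 ≡ 1
Therefore the multiplicative order of 4 modulo 17 is 4.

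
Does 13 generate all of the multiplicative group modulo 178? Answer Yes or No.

Yes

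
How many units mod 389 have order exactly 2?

1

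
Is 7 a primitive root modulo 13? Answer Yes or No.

Yes

φ(13) = 13 − 1 = 12 = 2^2 · 3.
Test 7^(12/q) mod 13 for each prime factor q of 12:
7^6 ≡ 12 (mod 13)  [q = 2: ≢ 1 ✓]
7^4 ≡ 9 (mod 13)  [q = 3: ≢ 1 ✓]
None equal 1, so ord_13(7) = 12: 7 is a primitive root.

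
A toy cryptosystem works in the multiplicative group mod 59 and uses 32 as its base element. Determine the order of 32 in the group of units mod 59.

58

The order of 32 must divide φ(59) = 59 − 1 = 58 = 2 · 29.
Divisors of 58: 1, 2, 29, 58.
Check 32^d mod 59 for each divisor in increasing order:
32^1 ≡ 32 (mod 59)
32^2 ≡ 21 (mod 59)
32^29 ≡ 58 (mod 59)
32^58 ≡ 1 (mod 59) ✓
Hence ord(32) = 58.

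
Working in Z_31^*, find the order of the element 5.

ord(5) | φ(31) = 31 − 1 = 30 = 2 · 3 · 5.
Divisors of 30: 1, 2, 3, 5, 6, 10, 15, 30.
Compute 5^d (mod 31) for the divisors d until we hit 1:
5^1 ≡ 5
5^2 ≡ 25
5^3 ≡ 1
So ord_31(5) = 3.

3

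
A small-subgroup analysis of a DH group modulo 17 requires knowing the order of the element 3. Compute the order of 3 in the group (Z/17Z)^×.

16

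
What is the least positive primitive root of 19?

φ(19) = 19 − 1 = 18 = 2 · 3^2.
Test candidates g = 2, 3, … against the prime factors q ∈ {2, 3} of φ(19): g is a generator iff g^(18/q) ≢ 1 for every such q.
g = 2: 2^9 ≡ 18; 2^6 ≡ 7 — none is 1, so 2 is a primitive root.
So 2 is the smallest generator of (Z/19Z)^×.

2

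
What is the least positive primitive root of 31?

3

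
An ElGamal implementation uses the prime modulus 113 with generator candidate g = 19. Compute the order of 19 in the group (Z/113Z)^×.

112

The order of 19 must divide φ(113) = 113 − 1 = 112 = 2^4 · 7.
Divisors of 112: 1, 2, 4, 7, 8, 14, 16, 28, 56, 112.
Compute 19^d (mod 113) for the divisors d until we hit 1:
19^1 ≡ 19 (mod 113)
19^2 ≡ 22 (mod 113)
19^4 ≡ 32 (mod 113)
19^7 ≡ 42 (mod 113)
19^8 ≡ 7 (mod 113)
19^14 ≡ 69 (mod 113)
19^16 ≡ 49 (mod 113)
19^28 ≡ 15 (mod 113)
19^56 ≡ 112 (mod 113)
19^112 ≡ 1 (mod 113) ✓
The smallest such exponent is 112, so the order of 19 is 112.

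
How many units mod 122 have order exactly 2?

φ(122) = φ(2)·φ(61) = 1·60 = 60 = 2^2 · 3 · 5.
In a cyclic group of order 60, there are φ(d) elements of order d for each divisor d of 60, and zero for non-divisors.
2 | 60, and φ(2) = 2 − 1 = 1.

1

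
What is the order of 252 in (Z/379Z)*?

The order of 252 must divide φ(379) = 379 − 1 = 378 = 2 · 3^3 · 7.
Divisors of 378: 1, 2, 3, 6, 7, 9, 14, 18, 21, 27, 42, 54, 63, 126, 189, 378.
Evaluate successive powers at the divisors of 378:
252^1 ≡ 252 (mod 379)
252^2 ≡ 211 (mod 379)
252^3 ≡ 112 (mod 379)
252^6 ≡ 37 (mod 379)
252^7 ≡ 228 (mod 379)
252^9 ≡ 354 (mod 379)
252^14 ≡ 61 (mod 379)
252^18 ≡ 246 (mod 379)
252^21 ≡ 264 (mod 379)
252^27 ≡ 293 (mod 379)
252^42 ≡ 339 (mod 379)
252^54 ≡ 195 (mod 379)
252^63 ≡ 52 (mod 379)
252^126 ≡ 51 (mod 379)
252^189 ≡ 378 (mod 379)
252^378 ≡ 1 (mod 379) ✓
So ord_379(252) = 378.

378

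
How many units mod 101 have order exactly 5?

φ(101) = 101 − 1 = 100 = 2^2 · 5^2.
(Z/101Z)^× is cyclic (|G| = 100); a cyclic group of order m has exactly φ(d) elements of each order d | m, and none otherwise.
5 | 100, and φ(5) = 5 − 1 = 4.

4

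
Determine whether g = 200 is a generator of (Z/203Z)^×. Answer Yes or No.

203 = 7 · 29 is a product of two distinct odd primes, so (Z/203Z)^× ≅ (Z/7Z)^× × (Z/29Z)^× is not cyclic.
No primitive root modulo 203 exists; in particular 200 is not one.

No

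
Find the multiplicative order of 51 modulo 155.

By Lagrange's theorem, ord_155(51) divides φ(155) = φ(5·31) = (5−1)·(31−1) = 4·30 = 120 = 2^3 · 3 · 5.
Divisors of 120: 1, 2, 3, 4, 5, 6, 8, 10, 12, 15, 20, 24, 30, 40, 60, 120.
Test each divisor d:
51^1 ≡ 51 (mod 155)
51^2 ≡ 121 (mod 155)
51^3 ≡ 126 (mod 155)
51^4 ≡ 71 (mod 155)
51^5 ≡ 56 (mod 155)
51^6 ≡ 66 (mod 155)
51^8 ≡ 81 (mod 155)
51^10 ≡ 36 (mod 155)
51^12 ≡ 16 (mod 155)
51^15 ≡ 1 (mod 155) ✓
So ord_155(51) = 15.

15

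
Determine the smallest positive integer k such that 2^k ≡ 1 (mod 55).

20

The order of 2 must divide φ(55) = φ(5·11) = (5−1)·(11−1) = 4·10 = 40 = 2^3 · 5.
Divisors of 40: 1, 2, 4, 5, 8, 10, 20, 40.
Test each divisor d:
2^1 ≡ 2 (mod 55)
2^2 ≡ 4 (mod 55)
2^4 ≡ 16 (mod 55)
2^5 ≡ 32 (mod 55)
2^8 ≡ 36 (mod 55)
2^10 ≡ 34 (mod 55)
2^20 ≡ 1 (mod 55) ✓
Therefore the multiplicative order of 2 modulo 55 is 20.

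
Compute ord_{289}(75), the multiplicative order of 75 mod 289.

16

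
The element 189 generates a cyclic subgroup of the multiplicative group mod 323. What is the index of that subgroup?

36

ord(189) | φ(323) = φ(17·19) = (17−1)·(19−1) = 16·18 = 288 = 2^5 · 3^2.
Divisors of 288: 1, 2, 3, 4, 6, 8, 9, 12, 16, 18, 24, 32, 36, 48, 72, 96, 144, 288.
Check 189^d mod 323 for each divisor in increasing order:
189^1 ≡ 189
189^2 ≡ 191
189^3 ≡ 246
189^4 ≡ 305
189^6 ≡ 115
189^8 ≡ 1
Thus |⟨189⟩| = ord(189) = 8.
[(Z/323Z)^× : ⟨189⟩] = 288/8 = 36.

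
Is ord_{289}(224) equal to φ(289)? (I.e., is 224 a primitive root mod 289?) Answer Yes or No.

No

φ(289) = φ(17^2) = 17·(17−1) = 272 = 2^4 · 17.
224 is a primitive root mod 289 iff 224^(φ(289)/q) ≢ 1 for every prime q | φ(289), i.e. q ∈ {2, 17}.
224^136 ≡ 288 (mod 289)  [q = 2: ≢ 1 ✓]
224^16 ≡ 1 (mod 289)  [q = 17: ≡ 1 ✗]
Since 224^16 ≡ 1, the order of 224 divides 16 < 272, so 224 is not a primitive root.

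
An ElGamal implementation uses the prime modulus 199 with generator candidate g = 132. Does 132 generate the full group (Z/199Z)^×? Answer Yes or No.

φ(199) = 199 − 1 = 198 = 2 · 3^2 · 11.
Test 132^(198/q) mod 199 for each prime factor q of 198:
132^99 ≡ 1 (mod 199)  [q = 2: ≡ 1 ✗]
132^66 ≡ 1 (mod 199)  [q = 3: ≡ 1 ✗]
132^18 ≡ 18 (mod 199)  [q = 11: ≢ 1 ✓]
132^99 ≡ 1 shows ord(132) | 99, strictly less than φ(199); not a primitive root.

No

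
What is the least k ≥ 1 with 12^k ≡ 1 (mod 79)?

26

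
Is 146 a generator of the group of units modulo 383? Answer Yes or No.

No

φ(383) = 383 − 1 = 382 = 2 · 191.
Test 146^(382/q) mod 383 for each prime factor q of 382:
146^191 ≡ 1 (mod 383)  [q = 2: ≡ 1 ✗]
146^2 ≡ 251 (mod 383)  [q = 191: ≢ 1 ✓]
Since 146^191 ≡ 1, the order of 146 divides 191 < 382, so 146 is not a primitive root.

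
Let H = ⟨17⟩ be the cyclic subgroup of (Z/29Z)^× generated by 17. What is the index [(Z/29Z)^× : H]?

By Lagrange's theorem, ord_29(17) divides φ(29) = 29 − 1 = 28 = 2^2 · 7.
Divisors of 28: 1, 2, 4, 7, 14, 28.
Test each divisor d:
17^1 ≡ 17
17^2 ≡ 28
17^4 ≡ 1
Thus |⟨17⟩| = ord(17) = 4.
[(Z/29Z)^× : ⟨17⟩] = 28/4 = 7.

7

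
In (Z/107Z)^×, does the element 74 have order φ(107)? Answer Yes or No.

φ(107) = 107 − 1 = 106 = 2 · 53.
It suffices to check that the order of 74 is not a proper divisor of 106: compute 74^(106/q) for q ∈ {2, 53}.
74^53 ≡ 106 (mod 107)  [q = 2: ≢ 1 ✓]
74^2 ≡ 19 (mod 107)  [q = 53: ≢ 1 ✓]
All checks pass, so 74 has order 106 and is a primitive root modulo 107.

Yes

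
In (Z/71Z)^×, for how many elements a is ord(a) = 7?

φ(71) = 71 − 1 = 70 = 2 · 5 · 7.
(Z/71Z)^× is cyclic (|G| = 70); a cyclic group of order m has exactly φ(d) elements of each order d | m, and none otherwise.
7 | 70, and φ(7) = 7 − 1 = 6.

6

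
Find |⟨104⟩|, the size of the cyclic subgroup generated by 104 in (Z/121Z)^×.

55

ord(104) | φ(121) = φ(11^2) = 11·(11−1) = 110 = 2 · 5 · 11.
Divisors of 110: 1, 2, 5, 10, 11, 22, 55, 110.
Compute 104^d (mod 121) for the divisors d until we hit 1:
104^1 ≡ 104 (mod 121)
104^2 ≡ 47 (mod 121)
104^5 ≡ 78 (mod 121)
104^10 ≡ 34 (mod 121)
104^11 ≡ 27 (mod 121)
104^22 ≡ 3 (mod 121)
104^55 ≡ 1 (mod 121) ✓
Hence ord(104) = 55.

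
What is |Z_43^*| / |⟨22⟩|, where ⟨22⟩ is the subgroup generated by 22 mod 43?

ord(22) | φ(43) = 43 − 1 = 42 = 2 · 3 · 7.
Divisors of 42: 1, 2, 3, 6, 7, 14, 21, 42.
Check 22^d mod 43 for each divisor in increasing order:
22^1 ≡ 22 (mod 43)
22^2 ≡ 11 (mod 43)
22^3 ≡ 27 (mod 43)
22^6 ≡ 41 (mod 43)
22^7 ≡ 42 (mod 43)
22^14 ≡ 1 (mod 43) ✓
The order of 22 is 14, so the subgroup it generates has 14 elements.
The index is φ(43) / ord(22) = 42 / 14 = 3.

3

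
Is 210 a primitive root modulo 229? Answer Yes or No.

No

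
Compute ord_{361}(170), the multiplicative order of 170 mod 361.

38

By Lagrange's theorem, ord_361(170) divides φ(361) = φ(19^2) = 19·(19−1) = 342 = 2 · 3^2 · 19.
Divisors of 342: 1, 2, 3, 6, 9, 18, 19, 38, 57, 114, 171, 342.
Evaluate successive powers at the divisors of 342:
170^1 ≡ 170 (mod 361)
170^2 ≡ 20 (mod 361)
170^3 ≡ 151 (mod 361)
170^6 ≡ 58 (mod 361)
170^9 ≡ 94 (mod 361)
170^18 ≡ 172 (mod 361)
170^19 ≡ 360 (mod 361)
170^38 ≡ 1 (mod 361) ✓
So ord_361(170) = 38.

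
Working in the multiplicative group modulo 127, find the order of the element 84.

By Lagrange's theorem, ord_127(84) divides φ(127) = 127 − 1 = 126 = 2 · 3^2 · 7.
Divisors of 126: 1, 2, 3, 6, 7, 9, 14, 18, 21, 42, 63, 126.
Evaluate successive powers at the divisors of 126:
84^1 ≡ 84
84^2 ≡ 71
84^3 ≡ 122
84^6 ≡ 25
84^7 ≡ 68
84^9 ≡ 2
84^14 ≡ 52
84^18 ≡ 4
84^21 ≡ 107
84^42 ≡ 19
84^63 ≡ 1
The smallest such exponent is 63, so the order of 84 is 63.

63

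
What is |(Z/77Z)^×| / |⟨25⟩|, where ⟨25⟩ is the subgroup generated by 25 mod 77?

4

Since 25 ∈ (Z/77Z)^×, its order divides φ(77) = φ(7·11) = (7−1)·(11−1) = 6·10 = 60 = 2^2 · 3 · 5.
Divisors of 60: 1, 2, 3, 4, 5, 6, 10, 12, 15, 20, 30, 60.
Evaluate successive powers at the divisors of 60:
25^1 ≡ 25
25^2 ≡ 9
25^3 ≡ 71
25^4 ≡ 4
25^5 ≡ 23
25^6 ≡ 36
25^10 ≡ 67
25^12 ≡ 64
25^15 ≡ 1
So ord_77(25) = 15, hence |⟨25⟩| = 15.
The index is φ(77) / ord(25) = 60 / 15 = 4.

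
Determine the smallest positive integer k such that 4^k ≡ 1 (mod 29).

14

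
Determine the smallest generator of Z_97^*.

φ(97) = 97 − 1 = 96 = 2^5 · 3.
Test candidates g = 2, 3, … against the prime factors q ∈ {2, 3} of φ(97): g is a generator iff g^(96/q) ≢ 1 for every such q.
g = 2: 2^48 ≡ 1 — hits 1, so not a primitive root.
g = 3: 3^48 ≡ 1 — hits 1, so not a primitive root.
g = 4: 4^48 ≡ 1 — hits 1, so not a primitive root.
g = 5: 5^48 ≡ 96; 5^32 ≡ 35 — none is 1, so 5 is a primitive root.
The smallest primitive root modulo 97 is 5.

5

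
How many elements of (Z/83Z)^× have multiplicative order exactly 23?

0

φ(83) = 83 − 1 = 82 = 2 · 41.
Since (Z/83Z)^× is cyclic of order 82, the number of elements of order d is φ(d) when d | 82 and 0 otherwise.
Since 23 ∤ 82, the count is 0.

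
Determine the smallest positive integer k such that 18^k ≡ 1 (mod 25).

ord(18) | φ(25) = φ(5^2) = 5·(5−1) = 20 = 2^2 · 5.
Divisors of 20: 1, 2, 4, 5, 10, 20.
Test each divisor d:
18^1 ≡ 18
18^2 ≡ 24
18^4 ≡ 1
So ord_25(18) = 4.

4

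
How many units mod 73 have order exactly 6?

φ(73) = 73 − 1 = 72 = 2^3 · 3^2.
(Z/73Z)^× is cyclic (|G| = 72); a cyclic group of order m has exactly φ(d) elements of each order d | m, and none otherwise.
6 = 2 · 3 divides 72, and φ(6) = 2.

2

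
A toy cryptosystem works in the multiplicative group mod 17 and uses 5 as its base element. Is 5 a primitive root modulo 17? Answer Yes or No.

Yes

φ(17) = 17 − 1 = 16 = 2^4.
It suffices to check that the order of 5 is not a proper divisor of 16: compute 5^(16/q) for q ∈ {2}.
5^8 ≡ 16 (mod 17)  [q = 2: ≢ 1 ✓]
Every test exponent gives a nontrivial residue, hence 5 generates the full group.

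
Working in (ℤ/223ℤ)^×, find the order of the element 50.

Since 50 ∈ (Z/223Z)^×, its order divides φ(223) = 223 − 1 = 222 = 2 · 3 · 37.
Divisors of 222: 1, 2, 3, 6, 37, 74, 111, 222.
Compute 50^d (mod 223) for the divisors d until we hit 1:
50^1 ≡ 50 (mod 223)
50^2 ≡ 47 (mod 223)
50^3 ≡ 120 (mod 223)
50^6 ≡ 128 (mod 223)
50^37 ≡ 39 (mod 223)
50^74 ≡ 183 (mod 223)
50^111 ≡ 1 (mod 223) ✓
So ord_223(50) = 111.

111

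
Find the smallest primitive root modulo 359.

φ(359) = 359 − 1 = 358 = 2 · 179.
g is a primitive root iff g^(358/q) ≢ 1 (mod 359) for each prime q ∈ {2, 179}.
g = 2: 2^179 ≡ 1 — hits 1, so not a primitive root.
g = 3: 3^179 ≡ 1 — hits 1, so not a primitive root.
g = 4: 4^179 ≡ 1 — hits 1, so not a primitive root.
g = 5: 5^179 ≡ 1 — hits 1, so not a primitive root.
g = 6: 6^179 ≡ 1 — hits 1, so not a primitive root.
g = 7: 7^179 ≡ 358; 7^2 ≡ 49 — none is 1, so 7 is a primitive root.
Hence the least primitive root of 359 is 7.

7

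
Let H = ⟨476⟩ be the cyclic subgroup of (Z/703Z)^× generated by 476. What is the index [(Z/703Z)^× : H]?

The order of 476 must divide φ(703) = φ(19·37) = (19−1)·(37−1) = 18·36 = 648 = 2^3 · 3^4.
Divisors of 648: 1, 2, 3, 4, 6, 8, 9, 12, 18, 24, 27, 36, 54, 72, 81, 108, 162, 216, 324, 648.
Test each divisor d:
476^1 ≡ 476
476^2 ≡ 210
476^3 ≡ 134
476^4 ≡ 514
476^6 ≡ 381
476^8 ≡ 571
476^9 ≡ 438
476^12 ≡ 343
476^18 ≡ 628
476^24 ≡ 248
476^27 ≡ 191
476^36 ≡ 1
Thus |⟨476⟩| = ord(476) = 36.
[(Z/703Z)^× : ⟨476⟩] = 648/36 = 18.

18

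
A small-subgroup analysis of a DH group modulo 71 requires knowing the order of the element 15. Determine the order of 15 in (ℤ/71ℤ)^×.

ord(15) | φ(71) = 71 − 1 = 70 = 2 · 5 · 7.
Divisors of 70: 1, 2, 5, 7, 10, 14, 35, 70.
Compute 15^d (mod 71) for the divisors d until we hit 1:
15^1 ≡ 15
15^2 ≡ 12
15^5 ≡ 30
15^7 ≡ 5
15^10 ≡ 48
15^14 ≡ 25
15^35 ≡ 1
So ord_71(15) = 35.

35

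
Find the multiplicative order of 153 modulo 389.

194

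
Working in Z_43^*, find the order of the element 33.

42

ord(33) | φ(43) = 43 − 1 = 42 = 2 · 3 · 7.
Divisors of 42: 1, 2, 3, 6, 7, 14, 21, 42.
Test each divisor d:
33^1 ≡ 33 (mod 43)
33^2 ≡ 14 (mod 43)
33^3 ≡ 32 (mod 43)
33^6 ≡ 35 (mod 43)
33^7 ≡ 37 (mod 43)
33^14 ≡ 36 (mod 43)
33^21 ≡ 42 (mod 43)
33^42 ≡ 1 (mod 43) ✓
So ord_43(33) = 42.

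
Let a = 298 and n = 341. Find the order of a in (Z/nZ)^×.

15

By Lagrange's theorem, ord_341(298) divides φ(341) = φ(11·31) = (11−1)·(31−1) = 10·30 = 300 = 2^2 · 3 · 5^2.
Divisors of 300: 1, 2, 3, 4, 5, 6, 10, 12, 15, 20, 25, 30, 50, 60, 75, 100, 150, 300.
Test each divisor d:
298^1 ≡ 298 (mod 341)
298^2 ≡ 144 (mod 341)
298^3 ≡ 287 (mod 341)
298^4 ≡ 276 (mod 341)
298^5 ≡ 67 (mod 341)
298^6 ≡ 188 (mod 341)
298^10 ≡ 56 (mod 341)
298^12 ≡ 221 (mod 341)
298^15 ≡ 1 (mod 341) ✓
Hence ord(298) = 15.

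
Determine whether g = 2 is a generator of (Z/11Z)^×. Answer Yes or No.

Yes

φ(11) = 11 − 1 = 10 = 2 · 5.
An element g generates (Z/11Z)^× iff g^(10/q) ≢ 1 (mod 11) for each prime q ∈ {2, 5}.
2^5 ≡ 10 (mod 11)  [q = 2: ≢ 1 ✓]
2^2 ≡ 4 (mod 11)  [q = 5: ≢ 1 ✓]
None equal 1, so ord_11(2) = 10: 2 is a primitive root.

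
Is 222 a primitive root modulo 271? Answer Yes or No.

Yes

φ(271) = 271 − 1 = 270 = 2 · 3^3 · 5.
An element g generates (Z/271Z)^× iff g^(270/q) ≢ 1 (mod 271) for each prime q ∈ {2, 3, 5}.
222^135 ≡ 270 (mod 271)  [q = 2: ≢ 1 ✓]
222^90 ≡ 28 (mod 271)  [q = 3: ≢ 1 ✓]
222^54 ≡ 244 (mod 271)  [q = 5: ≢ 1 ✓]
None equal 1, so ord_271(222) = 270: 222 is a primitive root.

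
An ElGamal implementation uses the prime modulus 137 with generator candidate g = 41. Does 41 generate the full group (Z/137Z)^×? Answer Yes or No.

No

φ(137) = 137 − 1 = 136 = 2^3 · 17.
Test 41^(136/q) mod 137 for each prime factor q of 136:
41^68 ≡ 136 (mod 137)  [q = 2: ≢ 1 ✓]
41^8 ≡ 1 (mod 137)  [q = 17: ≡ 1 ✗]
The check at q = 17 fails, so 41 generates a proper subgroup.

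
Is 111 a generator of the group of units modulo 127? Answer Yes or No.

No

φ(127) = 127 − 1 = 126 = 2 · 3^2 · 7.
Test 111^(126/q) mod 127 for each prime factor q of 126:
111^63 ≡ 126 (mod 127)  [q = 2: ≢ 1 ✓]
111^42 ≡ 1 (mod 127)  [q = 3: ≡ 1 ✗]
111^18 ≡ 4 (mod 127)  [q = 7: ≢ 1 ✓]
The check at q = 3 fails, so 111 generates a proper subgroup.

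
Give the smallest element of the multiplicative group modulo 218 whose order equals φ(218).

11

φ(218) = φ(2)·φ(109) = 1·108 = 108 = 2^2 · 3^3.
Test candidates g = 2, 3, … against the prime factors q ∈ {2, 3} of φ(218): g is a generator iff g^(108/q) ≢ 1 for every such q.
g = 2: gcd(2, 218) = 2 > 1, not a unit — skip.
g = 3: 3^54 ≡ 1 — hits 1, so not a primitive root.
g = 4: gcd(4, 218) = 2 > 1, not a unit — skip.
g = 5: 5^54 ≡ 1 — hits 1, so not a primitive root.
g = 6: gcd(6, 218) = 2 > 1, not a unit — skip.
g = 7: 7^54 ≡ 1 — hits 1, so not a primitive root.
g = 8: gcd(8, 218) = 2 > 1, not a unit — skip.
g = 9: 9^54 ≡ 1 — hits 1, so not a primitive root.
g = 10: gcd(10, 218) = 2 > 1, not a unit — skip.
g = 11: 11^54 ≡ 217; 11^36 ≡ 45 — none is 1, so 11 is a primitive root.
The smallest primitive root modulo 218 is 11.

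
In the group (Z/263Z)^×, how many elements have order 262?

130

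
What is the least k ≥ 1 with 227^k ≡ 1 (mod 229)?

76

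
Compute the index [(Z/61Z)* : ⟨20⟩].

12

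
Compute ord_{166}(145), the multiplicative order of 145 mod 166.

82

By Lagrange's theorem, ord_166(145) divides φ(166) = φ(2)·φ(83) = 1·82 = 82 = 2 · 41.
Divisors of 82: 1, 2, 41, 82.
Test each divisor d:
145^1 ≡ 145 (mod 166)
145^2 ≡ 109 (mod 166)
145^41 ≡ 165 (mod 166)
145^82 ≡ 1 (mod 166) ✓
Hence ord(145) = 82.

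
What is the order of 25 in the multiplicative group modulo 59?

ord(25) | φ(59) = 59 − 1 = 58 = 2 · 29.
Divisors of 58: 1, 2, 29, 58.
Compute 25^d (mod 59) for the divisors d until we hit 1:
25^1 ≡ 25 (mod 59)
25^2 ≡ 35 (mod 59)
25^29 ≡ 1 (mod 59) ✓
So ord_59(25) = 29.

29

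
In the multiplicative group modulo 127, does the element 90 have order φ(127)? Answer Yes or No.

No

φ(127) = 127 − 1 = 126 = 2 · 3^2 · 7.
90 is a primitive root mod 127 iff 90^(φ(127)/q) ≢ 1 for every prime q | φ(127), i.e. q ∈ {2, 3, 7}.
90^63 ≡ 126 (mod 127)  [q = 2: ≢ 1 ✓]
90^42 ≡ 19 (mod 127)  [q = 3: ≢ 1 ✓]
90^18 ≡ 1 (mod 127)  [q = 7: ≡ 1 ✗]
90^18 ≡ 1 shows ord(90) | 18, strictly less than φ(127); not a primitive root.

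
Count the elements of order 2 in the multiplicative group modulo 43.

1

φ(43) = 43 − 1 = 42 = 2 · 3 · 7.
(Z/43Z)^× is cyclic (|G| = 42); a cyclic group of order m has exactly φ(d) elements of each order d | m, and none otherwise.
2 | 42, and φ(2) = 2 − 1 = 1.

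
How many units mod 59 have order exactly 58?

φ(59) = 59 − 1 = 58 = 2 · 29.
(Z/59Z)^× is cyclic (|G| = 58); a cyclic group of order m has exactly φ(d) elements of each order d | m, and none otherwise.
58 = 2 · 29 divides 58, and φ(58) = 28.

28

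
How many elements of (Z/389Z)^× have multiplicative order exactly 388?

192

φ(389) = 389 − 1 = 388 = 2^2 · 97.
(Z/389Z)^× is cyclic (|G| = 388); a cyclic group of order m has exactly φ(d) elements of each order d | m, and none otherwise.
388 = 2^2 · 97 divides 388, and φ(388) = 192.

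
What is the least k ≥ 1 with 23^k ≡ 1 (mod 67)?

33

ord(23) | φ(67) = 67 − 1 = 66 = 2 · 3 · 11.
Divisors of 66: 1, 2, 3, 6, 11, 22, 33, 66.
Check 23^d mod 67 for each divisor in increasing order:
23^1 ≡ 23 (mod 67)
23^2 ≡ 60 (mod 67)
23^3 ≡ 40 (mod 67)
23^6 ≡ 59 (mod 67)
23^11 ≡ 29 (mod 67)
23^22 ≡ 37 (mod 67)
23^33 ≡ 1 (mod 67) ✓
Hence ord(23) = 33.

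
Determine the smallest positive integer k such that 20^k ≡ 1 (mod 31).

15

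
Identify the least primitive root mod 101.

2

φ(101) = 101 − 1 = 100 = 2^2 · 5^2.
Test candidates g = 2, 3, … against the prime factors q ∈ {2, 5} of φ(101): g is a generator iff g^(100/q) ≢ 1 for every such q.
g = 2: 2^50 ≡ 100; 2^20 ≡ 95 — none is 1, so 2 is a primitive root.
The smallest primitive root modulo 101 is 2.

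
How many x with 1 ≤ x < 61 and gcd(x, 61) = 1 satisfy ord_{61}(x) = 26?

φ(61) = 61 − 1 = 60 = 2^2 · 3 · 5.
In a cyclic group of order 60, there are φ(d) elements of order d for each divisor d of 60, and zero for non-divisors.
Since 26 ∤ 60, the count is 0.

0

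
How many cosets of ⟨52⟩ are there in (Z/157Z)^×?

The order of 52 must divide φ(157) = 157 − 1 = 156 = 2^2 · 3 · 13.
Divisors of 156: 1, 2, 3, 4, 6, 12, 13, 26, 39, 52, 78, 156.
Check 52^d mod 157 for each divisor in increasing order:
52^1 ≡ 52
52^2 ≡ 35
52^3 ≡ 93
52^4 ≡ 126
52^6 ≡ 14
52^12 ≡ 39
52^13 ≡ 144
52^26 ≡ 12
52^39 ≡ 1
Thus |⟨52⟩| = ord(52) = 39.
[(Z/157Z)^× : ⟨52⟩] = 156/39 = 4.

4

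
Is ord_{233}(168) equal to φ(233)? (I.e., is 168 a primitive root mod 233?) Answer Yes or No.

Yes

φ(233) = 233 − 1 = 232 = 2^3 · 29.
An element g generates (Z/233Z)^× iff g^(232/q) ≢ 1 (mod 233) for each prime q ∈ {2, 29}.
168^116 ≡ 232 (mod 233)  [q = 2: ≢ 1 ✓]
168^8 ≡ 142 (mod 233)  [q = 29: ≢ 1 ✓]
Every test exponent gives a nontrivial residue, hence 168 generates the full group.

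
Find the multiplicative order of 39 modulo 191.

ord(39) | φ(191) = 191 − 1 = 190 = 2 · 5 · 19.
Divisors of 190: 1, 2, 5, 10, 19, 38, 95, 190.
Evaluate successive powers at the divisors of 190:
39^1 ≡ 39 (mod 191)
39^2 ≡ 184 (mod 191)
39^5 ≡ 1 (mod 191) ✓
The smallest such exponent is 5, so the order of 39 is 5.

5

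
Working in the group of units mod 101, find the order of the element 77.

ord(77) | φ(101) = 101 − 1 = 100 = 2^2 · 5^2.
Divisors of 100: 1, 2, 4, 5, 10, 20, 25, 50, 100.
Compute 77^d (mod 101) for the divisors d until we hit 1:
77^1 ≡ 77 (mod 101)
77^2 ≡ 71 (mod 101)
77^4 ≡ 92 (mod 101)
77^5 ≡ 14 (mod 101)
77^10 ≡ 95 (mod 101)
77^20 ≡ 36 (mod 101)
77^25 ≡ 100 (mod 101)
77^50 ≡ 1 (mod 101) ✓
The smallest such exponent is 50, so the order of 77 is 50.

50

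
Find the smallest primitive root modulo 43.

3

φ(43) = 43 − 1 = 42 = 2 · 3 · 7.
g is a primitive root iff g^(42/q) ≢ 1 (mod 43) for each prime q ∈ {2, 3, 7}.
g = 2: 2^21 ≡ 42; 2^14 ≡ 1 — hits 1, so not a primitive root.
g = 3: 3^21 ≡ 42; 3^14 ≡ 36; 3^6 ≡ 41 — none is 1, so 3 is a primitive root.
So 3 is the smallest generator of (Z/43Z)^×.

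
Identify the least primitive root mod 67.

φ(67) = 67 − 1 = 66 = 2 · 3 · 11.
Test candidates g = 2, 3, … against the prime factors q ∈ {2, 3, 11} of φ(67): g is a generator iff g^(66/q) ≢ 1 for every such q.
g = 2: 2^33 ≡ 66; 2^22 ≡ 37; 2^6 ≡ 64 — none is 1, so 2 is a primitive root.
The smallest primitive root modulo 67 is 2.

2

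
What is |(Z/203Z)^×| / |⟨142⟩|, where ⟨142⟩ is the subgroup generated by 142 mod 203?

2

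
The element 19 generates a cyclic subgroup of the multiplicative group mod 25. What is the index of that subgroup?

The order of 19 must divide φ(25) = φ(5^2) = 5·(5−1) = 20 = 2^2 · 5.
Divisors of 20: 1, 2, 4, 5, 10, 20.
Check 19^d mod 25 for each divisor in increasing order:
19^1 ≡ 19
19^2 ≡ 11
19^4 ≡ 21
19^5 ≡ 24
19^10 ≡ 1
Thus |⟨19⟩| = ord(19) = 10.
Index = |(Z/25Z)^×| / |⟨19⟩| = 20 / 10 = 2.

2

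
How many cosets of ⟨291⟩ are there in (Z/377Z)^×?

84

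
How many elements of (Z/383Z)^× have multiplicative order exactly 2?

1

φ(383) = 383 − 1 = 382 = 2 · 191.
In a cyclic group of order 382, there are φ(d) elements of order d for each divisor d of 382, and zero for non-divisors.
2 | 382, and φ(2) = 2 − 1 = 1.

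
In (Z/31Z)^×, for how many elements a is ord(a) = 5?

4

φ(31) = 31 − 1 = 30 = 2 · 3 · 5.
Since (Z/31Z)^× is cyclic of order 30, the number of elements of order d is φ(d) when d | 30 and 0 otherwise.
5 | 30, and φ(5) = 5 − 1 = 4.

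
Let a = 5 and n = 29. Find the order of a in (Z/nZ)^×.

By Lagrange's theorem, ord_29(5) divides φ(29) = 29 − 1 = 28 = 2^2 · 7.
Divisors of 28: 1, 2, 4, 7, 14, 28.
Test each divisor d:
5^1 ≡ 5
5^2 ≡ 25
5^4 ≡ 16
5^7 ≡ 28
5^14 ≡ 1
So ord_29(5) = 14.

14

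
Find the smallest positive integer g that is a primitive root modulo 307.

5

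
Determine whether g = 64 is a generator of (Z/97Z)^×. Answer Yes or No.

φ(97) = 97 − 1 = 96 = 2^5 · 3.
An element g generates (Z/97Z)^× iff g^(96/q) ≢ 1 (mod 97) for each prime q ∈ {2, 3}.
64^48 ≡ 1 (mod 97)  [q = 2: ≡ 1 ✗]
64^32 ≡ 1 (mod 97)  [q = 3: ≡ 1 ✗]
64^48 ≡ 1 shows ord(64) | 48, strictly less than φ(97); not a primitive root.

No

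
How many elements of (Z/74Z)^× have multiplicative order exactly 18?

6

φ(74) = φ(2)·φ(37) = 1·36 = 36 = 2^2 · 3^2.
Since (Z/74Z)^× is cyclic of order 36, the number of elements of order d is φ(d) when d | 36 and 0 otherwise.
18 = 2 · 3^2 divides 36, and φ(18) = 6.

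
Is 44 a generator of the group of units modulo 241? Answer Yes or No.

φ(241) = 241 − 1 = 240 = 2^4 · 3 · 5.
Test 44^(240/q) mod 241 for each prime factor q of 240:
44^120 ≡ 240 (mod 241)  [q = 2: ≢ 1 ✓]
44^80 ≡ 1 (mod 241)  [q = 3: ≡ 1 ✗]
44^48 ≡ 1 (mod 241)  [q = 5: ≡ 1 ✗]
The check at q = 3 fails, so 44 generates a proper subgroup.

No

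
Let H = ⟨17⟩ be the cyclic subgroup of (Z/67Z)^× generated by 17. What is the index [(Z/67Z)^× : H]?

2

Since 17 ∈ (Z/67Z)^×, its order divides φ(67) = 67 − 1 = 66 = 2 · 3 · 11.
Divisors of 66: 1, 2, 3, 6, 11, 22, 33, 66.
Evaluate successive powers at the divisors of 66:
17^1 ≡ 17 (mod 67)
17^2 ≡ 21 (mod 67)
17^3 ≡ 22 (mod 67)
17^6 ≡ 15 (mod 67)
17^11 ≡ 29 (mod 67)
17^22 ≡ 37 (mod 67)
17^33 ≡ 1 (mod 67) ✓
So ord_67(17) = 33, hence |⟨17⟩| = 33.
Index = |(Z/67Z)^×| / |⟨17⟩| = 66 / 33 = 2.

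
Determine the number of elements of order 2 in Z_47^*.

1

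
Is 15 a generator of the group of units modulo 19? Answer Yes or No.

Yes

φ(19) = 19 − 1 = 18 = 2 · 3^2.
An element g generates (Z/19Z)^× iff g^(18/q) ≢ 1 (mod 19) for each prime q ∈ {2, 3}.
15^9 ≡ 18 (mod 19)  [q = 2: ≢ 1 ✓]
15^6 ≡ 11 (mod 19)  [q = 3: ≢ 1 ✓]
All checks pass, so 15 has order 18 and is a primitive root modulo 19.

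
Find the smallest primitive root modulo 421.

2

φ(421) = 421 − 1 = 420 = 2^2 · 3 · 5 · 7.
g is a primitive root iff g^(420/q) ≢ 1 (mod 421) for each prime q ∈ {2, 3, 5, 7}.
g = 2: 2^210 ≡ 420; 2^140 ≡ 400; 2^84 ≡ 279; 2^60 ≡ 370 — none is 1, so 2 is a primitive root.
So 2 is the smallest generator of (Z/421Z)^×.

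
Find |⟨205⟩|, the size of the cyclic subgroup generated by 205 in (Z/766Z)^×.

ord(205) | φ(766) = φ(2)·φ(383) = 1·382 = 382 = 2 · 191.
Divisors of 382: 1, 2, 191, 382.
Evaluate successive powers at the divisors of 382:
205^1 ≡ 205 (mod 766)
205^2 ≡ 661 (mod 766)
205^191 ≡ 1 (mod 766) ✓
The smallest such exponent is 191, so the order of 205 is 191.

191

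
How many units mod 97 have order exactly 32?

16

φ(97) = 97 − 1 = 96 = 2^5 · 3.
(Z/97Z)^× is cyclic (|G| = 96); a cyclic group of order m has exactly φ(d) elements of each order d | m, and none otherwise.
32 = 2^5 divides 96, and φ(32) = 16.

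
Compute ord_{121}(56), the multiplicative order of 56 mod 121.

11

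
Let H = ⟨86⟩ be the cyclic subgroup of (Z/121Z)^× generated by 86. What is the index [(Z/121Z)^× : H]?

By Lagrange's theorem, ord_121(86) divides φ(121) = φ(11^2) = 11·(11−1) = 110 = 2 · 5 · 11.
Divisors of 110: 1, 2, 5, 10, 11, 22, 55, 110.
Test each divisor d:
86^1 ≡ 86 (mod 121)
86^2 ≡ 15 (mod 121)
86^5 ≡ 111 (mod 121)
86^10 ≡ 100 (mod 121)
86^11 ≡ 9 (mod 121)
86^22 ≡ 81 (mod 121)
86^55 ≡ 1 (mod 121) ✓
The order of 86 is 55, so the subgroup it generates has 55 elements.
The index is φ(121) / ord(86) = 110 / 55 = 2.

2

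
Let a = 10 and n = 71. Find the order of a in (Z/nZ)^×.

35

The order of 10 must divide φ(71) = 71 − 1 = 70 = 2 · 5 · 7.
Divisors of 70: 1, 2, 5, 7, 10, 14, 35, 70.
Check 10^d mod 71 for each divisor in increasing order:
10^1 ≡ 10
10^2 ≡ 29
10^5 ≡ 32
10^7 ≡ 5
10^10 ≡ 30
10^14 ≡ 25
10^35 ≡ 1
Hence ord(10) = 35.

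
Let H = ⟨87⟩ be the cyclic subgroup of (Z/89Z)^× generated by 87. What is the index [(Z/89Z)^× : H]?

Since 87 ∈ (Z/89Z)^×, its order divides φ(89) = 89 − 1 = 88 = 2^3 · 11.
Divisors of 88: 1, 2, 4, 8, 11, 22, 44, 88.
Check 87^d mod 89 for each divisor in increasing order:
87^1 ≡ 87
87^2 ≡ 4
87^4 ≡ 16
87^8 ≡ 78
87^11 ≡ 88
87^22 ≡ 1
The order of 87 is 22, so the subgroup it generates has 22 elements.
The index is φ(89) / ord(87) = 88 / 22 = 4.

4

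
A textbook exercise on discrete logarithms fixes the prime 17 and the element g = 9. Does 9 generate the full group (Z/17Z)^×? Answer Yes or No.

No

φ(17) = 17 − 1 = 16 = 2^4.
9 is a primitive root mod 17 iff 9^(φ(17)/q) ≢ 1 for every prime q | φ(17), i.e. q ∈ {2}.
9^8 ≡ 1 (mod 17)  [q = 2: ≡ 1 ✗]
9^8 ≡ 1 shows ord(9) | 8, strictly less than φ(17); not a primitive root.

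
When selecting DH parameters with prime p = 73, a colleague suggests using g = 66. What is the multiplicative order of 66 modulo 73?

The order of 66 must divide φ(73) = 73 − 1 = 72 = 2^3 · 3^2.
Divisors of 72: 1, 2, 3, 4, 6, 8, 9, 12, 18, 24, 36, 72.
Compute 66^d (mod 73) for the divisors d until we hit 1:
66^1 ≡ 66
66^2 ≡ 49
66^3 ≡ 22
66^4 ≡ 65
66^6 ≡ 46
66^8 ≡ 64
66^9 ≡ 63
66^12 ≡ 72
66^18 ≡ 27
66^24 ≡ 1
The smallest such exponent is 24, so the order of 66 is 24.

24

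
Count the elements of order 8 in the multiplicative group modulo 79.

0

φ(79) = 79 − 1 = 78 = 2 · 3 · 13.
(Z/79Z)^× is cyclic (|G| = 78); a cyclic group of order m has exactly φ(d) elements of each order d | m, and none otherwise.
Since 8 ∤ 78, the count is 0.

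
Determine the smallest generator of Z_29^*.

φ(29) = 29 − 1 = 28 = 2^2 · 7.
g is a primitive root iff g^(28/q) ≢ 1 (mod 29) for each prime q ∈ {2, 7}.
g = 2: 2^14 ≡ 28; 2^4 ≡ 16 — none is 1, so 2 is a primitive root.
Hence the least primitive root of 29 is 2.

2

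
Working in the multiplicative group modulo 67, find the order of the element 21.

33

By Lagrange's theorem, ord_67(21) divides φ(67) = 67 − 1 = 66 = 2 · 3 · 11.
Divisors of 66: 1, 2, 3, 6, 11, 22, 33, 66.
Check 21^d mod 67 for each divisor in increasing order:
21^1 ≡ 21 (mod 67)
21^2 ≡ 39 (mod 67)
21^3 ≡ 15 (mod 67)
21^6 ≡ 24 (mod 67)
21^11 ≡ 37 (mod 67)
21^22 ≡ 29 (mod 67)
21^33 ≡ 1 (mod 67) ✓
So ord_67(21) = 33.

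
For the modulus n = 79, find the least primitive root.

3

φ(79) = 79 − 1 = 78 = 2 · 3 · 13.
g is a primitive root iff g^(78/q) ≢ 1 (mod 79) for each prime q ∈ {2, 3, 13}.
g = 2: 2^39 ≡ 1 — hits 1, so not a primitive root.
g = 3: 3^39 ≡ 78; 3^26 ≡ 23; 3^6 ≡ 18 — none is 1, so 3 is a primitive root.
So 3 is the smallest generator of (Z/79Z)^×.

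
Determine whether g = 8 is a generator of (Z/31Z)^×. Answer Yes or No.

No

φ(31) = 31 − 1 = 30 = 2 · 3 · 5.
8 is a primitive root mod 31 iff 8^(φ(31)/q) ≢ 1 for every prime q | φ(31), i.e. q ∈ {2, 3, 5}.
8^15 ≡ 1 (mod 31)  [q = 2: ≡ 1 ✗]
8^10 ≡ 1 (mod 31)  [q = 3: ≡ 1 ✗]
8^6 ≡ 8 (mod 31)  [q = 5: ≢ 1 ✓]
Since 8^15 ≡ 1, the order of 8 divides 15 < 30, so 8 is not a primitive root.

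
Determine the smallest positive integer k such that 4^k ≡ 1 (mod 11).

5

By Lagrange's theorem, ord_11(4) divides φ(11) = 11 − 1 = 10 = 2 · 5.
Divisors of 10: 1, 2, 5, 10.
Evaluate successive powers at the divisors of 10:
4^1 ≡ 4 (mod 11)
4^2 ≡ 5 (mod 11)
4^5 ≡ 1 (mod 11) ✓
The smallest such exponent is 5, so the order of 4 is 5.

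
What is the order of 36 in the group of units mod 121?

55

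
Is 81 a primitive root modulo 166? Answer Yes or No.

No

φ(166) = φ(2)·φ(83) = 1·82 = 82 = 2 · 41.
An element g generates (Z/166Z)^× iff g^(82/q) ≢ 1 (mod 166) for each prime q ∈ {2, 41}.
81^41 ≡ 1 (mod 166)  [q = 2: ≡ 1 ✗]
81^2 ≡ 87 (mod 166)  [q = 41: ≢ 1 ✓]
The check at q = 2 fails, so 81 generates a proper subgroup.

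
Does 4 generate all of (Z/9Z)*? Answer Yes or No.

No

φ(9) = φ(3^2) = 3·(3−1) = 6 = 2 · 3.
An element g generates (Z/9Z)^× iff g^(6/q) ≢ 1 (mod 9) for each prime q ∈ {2, 3}.
4^3 ≡ 1 (mod 9)  [q = 2: ≡ 1 ✗]
4^2 ≡ 7 (mod 9)  [q = 3: ≢ 1 ✓]
The check at q = 2 fails, so 4 generates a proper subgroup.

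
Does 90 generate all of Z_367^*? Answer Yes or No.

Yes

φ(367) = 367 − 1 = 366 = 2 · 3 · 61.
An element g generates (Z/367Z)^× iff g^(366/q) ≢ 1 (mod 367) for each prime q ∈ {2, 3, 61}.
90^183 ≡ 366 (mod 367)  [q = 2: ≢ 1 ✓]
90^122 ≡ 283 (mod 367)  [q = 3: ≢ 1 ✓]
90^6 ≡ 327 (mod 367)  [q = 61: ≢ 1 ✓]
None equal 1, so ord_367(90) = 366: 90 is a primitive root.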